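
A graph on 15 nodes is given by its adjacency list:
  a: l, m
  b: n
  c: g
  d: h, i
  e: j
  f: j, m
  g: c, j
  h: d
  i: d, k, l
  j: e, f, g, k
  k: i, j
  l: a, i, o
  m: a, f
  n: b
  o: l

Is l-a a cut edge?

No

After removing l-a, the path l-i-k-j-f-m-a still connects them, so the edge is not a bridge.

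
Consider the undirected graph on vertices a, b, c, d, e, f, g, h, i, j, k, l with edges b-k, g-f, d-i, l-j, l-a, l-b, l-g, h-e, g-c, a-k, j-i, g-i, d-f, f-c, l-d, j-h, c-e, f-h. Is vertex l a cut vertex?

Yes

Deleting l raises the number of components from 1 to 2, so l is a cut vertex.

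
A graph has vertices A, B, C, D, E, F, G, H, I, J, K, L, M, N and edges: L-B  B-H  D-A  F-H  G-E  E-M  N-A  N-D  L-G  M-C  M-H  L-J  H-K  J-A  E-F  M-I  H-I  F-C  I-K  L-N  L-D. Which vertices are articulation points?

Removing L increases the component count from 1 to 2, so L is a cut vertex.
By contrast removing G leaves 1 component; it is not a cut vertex. No other vertex is a cut vertex either.

L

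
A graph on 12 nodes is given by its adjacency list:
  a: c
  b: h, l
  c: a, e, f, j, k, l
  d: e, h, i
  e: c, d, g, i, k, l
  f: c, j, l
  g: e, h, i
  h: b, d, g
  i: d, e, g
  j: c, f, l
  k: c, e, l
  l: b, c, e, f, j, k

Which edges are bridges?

a-c

The edges on the cycle e-d-h-g-e are not bridges since each lies on that cycle.
But removing a-c disconnects a from c — this is a bridge.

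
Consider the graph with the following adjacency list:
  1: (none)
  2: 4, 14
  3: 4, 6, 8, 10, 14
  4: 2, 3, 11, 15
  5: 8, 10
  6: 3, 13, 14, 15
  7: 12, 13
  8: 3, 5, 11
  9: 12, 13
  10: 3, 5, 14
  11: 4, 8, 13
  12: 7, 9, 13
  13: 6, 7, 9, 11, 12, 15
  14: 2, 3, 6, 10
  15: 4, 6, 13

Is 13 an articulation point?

Yes

Deleting 13 raises the number of components from 2 to 3, so 13 is a cut vertex.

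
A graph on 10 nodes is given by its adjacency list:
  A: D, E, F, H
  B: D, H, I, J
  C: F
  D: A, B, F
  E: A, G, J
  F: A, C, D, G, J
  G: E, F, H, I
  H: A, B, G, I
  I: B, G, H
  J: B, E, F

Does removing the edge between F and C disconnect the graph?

Yes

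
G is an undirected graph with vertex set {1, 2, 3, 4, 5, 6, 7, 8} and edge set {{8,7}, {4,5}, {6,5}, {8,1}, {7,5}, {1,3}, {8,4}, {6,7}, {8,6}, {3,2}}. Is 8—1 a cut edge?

Removing 8—1 leaves no path between 8 and 1: the component count goes from 1 to 2. So it is a bridge.

Yes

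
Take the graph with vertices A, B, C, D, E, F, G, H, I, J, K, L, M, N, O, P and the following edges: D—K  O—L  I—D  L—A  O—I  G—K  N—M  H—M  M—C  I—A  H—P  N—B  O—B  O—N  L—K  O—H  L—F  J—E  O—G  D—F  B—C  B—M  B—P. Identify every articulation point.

Removing O increases the component count from 2 to 3, so O is a cut vertex.
By contrast removing B leaves 2 components; it is not a cut vertex. No other vertex is a cut vertex either.

O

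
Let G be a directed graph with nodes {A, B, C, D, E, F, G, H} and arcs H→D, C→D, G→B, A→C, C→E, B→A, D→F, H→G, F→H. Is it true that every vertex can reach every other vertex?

No

There is no directed path from E to F, so the graph is not strongly connected.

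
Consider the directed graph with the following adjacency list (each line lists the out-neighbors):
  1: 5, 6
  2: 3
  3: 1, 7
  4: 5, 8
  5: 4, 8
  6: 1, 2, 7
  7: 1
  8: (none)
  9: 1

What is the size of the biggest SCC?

5

{1, 2, 3, 6, 7} are all mutually reachable — one SCC of size 5.
{4, 5} are all mutually reachable — one SCC of size 2.
{9} is an SCC by itself.
{8} is an SCC by itself.
The largest has 5 vertices.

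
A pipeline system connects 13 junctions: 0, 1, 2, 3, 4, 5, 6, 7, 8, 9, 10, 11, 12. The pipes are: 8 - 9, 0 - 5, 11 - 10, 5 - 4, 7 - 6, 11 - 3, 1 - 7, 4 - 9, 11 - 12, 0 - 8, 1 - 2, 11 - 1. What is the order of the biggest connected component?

8

Starting from 0 we can reach 0, 4, 5, 8, 9. That is one component of size 5.
Starting from 1 we can reach 1, 2, 3, 6, 7, 10, 11, 12. That is one component of size 8.
The largest has 8 vertices.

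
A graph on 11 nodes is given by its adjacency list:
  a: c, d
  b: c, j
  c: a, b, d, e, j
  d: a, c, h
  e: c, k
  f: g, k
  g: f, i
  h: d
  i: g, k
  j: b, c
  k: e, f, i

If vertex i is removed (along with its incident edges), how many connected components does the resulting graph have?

1

With i gone, the remaining components are: {a, b, c, d, e, f, g, h, j, k}.
That is 1 component.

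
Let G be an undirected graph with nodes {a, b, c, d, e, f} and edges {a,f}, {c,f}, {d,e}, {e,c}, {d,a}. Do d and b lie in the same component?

No

The component containing d is {a, c, d, e, f}, and b is not in it.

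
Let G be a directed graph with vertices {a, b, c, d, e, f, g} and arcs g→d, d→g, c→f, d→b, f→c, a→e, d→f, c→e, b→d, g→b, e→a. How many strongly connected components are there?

3

{b, d, g} are all mutually reachable — one SCC of size 3.
{a, e} are all mutually reachable — one SCC of size 2.
{c, f} are all mutually reachable — one SCC of size 2.
That gives 3 strongly connected components.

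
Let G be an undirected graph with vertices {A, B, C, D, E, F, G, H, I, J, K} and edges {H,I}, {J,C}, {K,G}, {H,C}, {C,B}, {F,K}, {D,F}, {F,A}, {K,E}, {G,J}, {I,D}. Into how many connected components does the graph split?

Starting from A we can reach A, B, C, D, E, F, G, H, I, J, K. That is one component of size 11.
Total: 1 component.

1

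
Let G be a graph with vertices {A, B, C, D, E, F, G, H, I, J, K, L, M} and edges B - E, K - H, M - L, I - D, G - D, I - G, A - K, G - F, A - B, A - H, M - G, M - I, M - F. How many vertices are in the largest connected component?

J is isolated — a component by itself.
C is isolated — a component by itself.
Starting from A we can reach A, B, E, H, K. That is one component of size 5.
Starting from D we can reach D, F, G, I, L, M. That is one component of size 6.
The largest has 6 vertices.

6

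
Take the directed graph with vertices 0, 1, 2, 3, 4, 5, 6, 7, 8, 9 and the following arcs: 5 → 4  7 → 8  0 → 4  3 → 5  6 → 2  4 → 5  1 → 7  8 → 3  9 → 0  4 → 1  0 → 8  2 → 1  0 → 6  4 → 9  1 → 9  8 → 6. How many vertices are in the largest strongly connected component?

10

{0, 1, 2, 3, 4, 5, 6, 7, 8, 9} are all mutually reachable — one SCC of size 10.
The largest has 10 vertices.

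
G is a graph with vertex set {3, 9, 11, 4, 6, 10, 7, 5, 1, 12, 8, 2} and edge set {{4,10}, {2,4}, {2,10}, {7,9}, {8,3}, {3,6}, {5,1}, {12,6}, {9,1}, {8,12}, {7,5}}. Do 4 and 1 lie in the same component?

No

The component containing 4 is {2, 4, 10}, and 1 is not in it.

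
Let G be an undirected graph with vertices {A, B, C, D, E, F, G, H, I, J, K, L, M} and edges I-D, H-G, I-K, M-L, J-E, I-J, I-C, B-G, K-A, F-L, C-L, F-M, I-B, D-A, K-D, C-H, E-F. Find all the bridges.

The edges on the cycle F-M-L-F are not bridges since each lies on that cycle.
Every edge lies on some cycle, so there are no bridges.

none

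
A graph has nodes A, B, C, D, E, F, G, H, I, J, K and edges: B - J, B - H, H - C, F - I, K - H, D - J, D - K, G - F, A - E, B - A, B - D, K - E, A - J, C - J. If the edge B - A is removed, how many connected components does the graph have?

2

B and A are still connected via B-J-A, so the component count stays at 2.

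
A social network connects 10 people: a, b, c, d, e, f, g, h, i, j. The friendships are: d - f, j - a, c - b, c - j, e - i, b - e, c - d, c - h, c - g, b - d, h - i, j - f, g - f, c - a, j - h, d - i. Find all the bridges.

The edges on the cycle c-j-f-g-c are not bridges since each lies on that cycle.
Every edge lies on some cycle, so there are no bridges.

none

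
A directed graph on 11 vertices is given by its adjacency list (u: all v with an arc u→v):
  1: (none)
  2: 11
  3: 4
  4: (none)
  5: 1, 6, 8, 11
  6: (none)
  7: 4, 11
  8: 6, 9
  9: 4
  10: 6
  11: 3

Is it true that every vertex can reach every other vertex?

No

There is no directed path from 7 to 2, so the graph is not strongly connected.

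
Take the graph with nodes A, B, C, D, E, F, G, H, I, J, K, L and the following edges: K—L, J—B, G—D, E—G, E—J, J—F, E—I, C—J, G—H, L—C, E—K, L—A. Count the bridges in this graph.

7

The edges on the cycle E-K-L-C-J-E are not bridges since each lies on that cycle.
But removing B—J disconnects B from J; removing D—G disconnects D from G; removing E—G disconnects E from G; removing L—A disconnects L from A — these are bridges.
In total 7 edges are bridges.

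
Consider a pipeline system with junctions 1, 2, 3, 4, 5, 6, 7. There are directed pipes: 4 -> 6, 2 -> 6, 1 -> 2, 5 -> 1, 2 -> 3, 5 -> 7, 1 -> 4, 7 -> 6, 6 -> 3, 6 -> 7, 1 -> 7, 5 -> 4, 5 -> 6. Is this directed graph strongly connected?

No

There is no directed path from 3 to 6, so the graph is not strongly connected.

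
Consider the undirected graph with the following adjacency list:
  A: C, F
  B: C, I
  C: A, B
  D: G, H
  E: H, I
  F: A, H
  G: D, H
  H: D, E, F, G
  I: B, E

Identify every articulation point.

Removing H increases the component count from 1 to 2, so H is a cut vertex.
By contrast removing B leaves 1 component; it is not a cut vertex. No other vertex is a cut vertex either.

H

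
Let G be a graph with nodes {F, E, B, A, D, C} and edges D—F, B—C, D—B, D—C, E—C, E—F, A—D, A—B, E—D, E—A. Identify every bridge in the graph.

none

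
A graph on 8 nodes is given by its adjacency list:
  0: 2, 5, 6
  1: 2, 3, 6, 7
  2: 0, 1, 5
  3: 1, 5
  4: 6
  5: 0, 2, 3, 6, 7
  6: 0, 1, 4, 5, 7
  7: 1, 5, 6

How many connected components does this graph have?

Starting from 0 we can reach 0, 1, 2, 3, 4, 5, 6, 7. That is one component of size 8.
Total: 1 component.

1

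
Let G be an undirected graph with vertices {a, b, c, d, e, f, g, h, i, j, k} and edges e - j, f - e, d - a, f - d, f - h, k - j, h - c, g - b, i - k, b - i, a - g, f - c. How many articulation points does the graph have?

Removing f increases the component count from 1 to 2, so f is a cut vertex.
By contrast removing c leaves 1 component; it is not a cut vertex. No other vertex is a cut vertex either.

1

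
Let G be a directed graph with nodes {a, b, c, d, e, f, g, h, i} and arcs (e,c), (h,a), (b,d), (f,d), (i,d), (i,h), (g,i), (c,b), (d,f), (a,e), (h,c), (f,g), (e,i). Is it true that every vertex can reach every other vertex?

Yes

From f we can reach every vertex (a, b, c, d, e, f, g, h, i), and every vertex can reach f (a, b, c, d, e, f, g, h, i). So the whole graph is one strongly connected component.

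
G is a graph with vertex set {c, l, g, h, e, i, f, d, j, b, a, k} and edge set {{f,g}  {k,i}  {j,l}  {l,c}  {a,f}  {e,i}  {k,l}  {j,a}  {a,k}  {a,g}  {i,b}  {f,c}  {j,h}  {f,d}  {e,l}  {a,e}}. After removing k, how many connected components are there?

1

With k gone, the remaining components are: {a, b, c, d, e, f, g, h, i, j, l}.
That is 1 component.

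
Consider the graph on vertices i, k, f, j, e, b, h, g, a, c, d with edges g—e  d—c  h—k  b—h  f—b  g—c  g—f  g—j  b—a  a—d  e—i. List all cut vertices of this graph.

Removing b increases the component count from 1 to 2, so b is a cut vertex.
Removing e increases the component count from 1 to 2, so e is a cut vertex.
Removing g increases the component count from 1 to 3, so g is a cut vertex.
Likewise h is a cut vertex.
By contrast removing k leaves 1 component; it is not a cut vertex. No other vertex is a cut vertex either.

b, e, g, h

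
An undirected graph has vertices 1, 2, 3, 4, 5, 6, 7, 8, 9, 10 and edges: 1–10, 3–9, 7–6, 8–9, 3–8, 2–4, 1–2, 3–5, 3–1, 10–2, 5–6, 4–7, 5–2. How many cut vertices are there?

1

Removing 3 increases the component count from 1 to 2, so 3 is a cut vertex.
By contrast removing 8 leaves 1 component; it is not a cut vertex. No other vertex is a cut vertex either.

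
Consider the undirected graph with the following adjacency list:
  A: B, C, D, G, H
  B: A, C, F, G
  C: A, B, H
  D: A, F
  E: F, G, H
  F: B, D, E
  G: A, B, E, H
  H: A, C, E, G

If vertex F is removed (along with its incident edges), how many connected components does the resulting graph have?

With F gone, the remaining components are: {A, B, C, D, E, G, H}.
That is 1 component.

1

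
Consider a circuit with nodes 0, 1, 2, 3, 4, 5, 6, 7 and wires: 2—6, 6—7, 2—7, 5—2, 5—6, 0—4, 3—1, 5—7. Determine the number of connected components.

3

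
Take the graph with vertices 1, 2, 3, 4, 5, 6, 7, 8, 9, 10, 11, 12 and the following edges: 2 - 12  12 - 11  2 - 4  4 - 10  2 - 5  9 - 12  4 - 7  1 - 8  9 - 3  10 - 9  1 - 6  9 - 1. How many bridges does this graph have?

7

The edges on the cycle 2-4-10-9-12-2 are not bridges since each lies on that cycle.
But removing 9 - 1 disconnects 9 from 1; removing 6 - 1 disconnects 6 from 1; removing 2 - 5 disconnects 2 from 5; removing 4 - 7 disconnects 4 from 7 — these are bridges.
In total 7 edges are bridges.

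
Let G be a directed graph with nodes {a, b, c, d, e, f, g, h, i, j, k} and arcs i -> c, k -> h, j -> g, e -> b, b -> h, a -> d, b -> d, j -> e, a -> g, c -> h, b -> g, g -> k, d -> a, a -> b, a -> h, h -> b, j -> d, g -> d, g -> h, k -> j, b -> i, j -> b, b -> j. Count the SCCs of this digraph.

2

{a, b, c, d, e, g, h, i, j, k} are all mutually reachable — one SCC of size 10.
{f} is an SCC by itself.
That gives 2 strongly connected components.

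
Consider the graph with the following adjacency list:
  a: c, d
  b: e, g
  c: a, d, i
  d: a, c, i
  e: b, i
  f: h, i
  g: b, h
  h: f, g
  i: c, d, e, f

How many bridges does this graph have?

0

The edges on the cycle i-d-a-c-i are not bridges since each lies on that cycle.
Every edge lies on some cycle, so there are no bridges.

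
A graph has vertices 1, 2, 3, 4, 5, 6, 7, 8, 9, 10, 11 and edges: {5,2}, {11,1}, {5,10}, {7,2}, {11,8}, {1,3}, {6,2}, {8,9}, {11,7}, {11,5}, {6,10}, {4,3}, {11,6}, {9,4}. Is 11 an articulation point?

Yes

Deleting 11 raises the number of components from 1 to 2, so 11 is a cut vertex.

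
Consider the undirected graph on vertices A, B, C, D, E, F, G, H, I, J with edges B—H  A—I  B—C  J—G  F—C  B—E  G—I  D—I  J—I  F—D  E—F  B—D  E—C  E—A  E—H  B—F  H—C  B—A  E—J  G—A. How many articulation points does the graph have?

0

Removing B, for instance, still leaves 1 component. No single vertex removal increases the component count — the graph has no articulation points.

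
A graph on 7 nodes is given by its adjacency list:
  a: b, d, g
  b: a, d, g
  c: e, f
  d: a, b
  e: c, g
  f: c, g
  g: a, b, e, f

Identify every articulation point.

g

Removing g increases the component count from 1 to 2, so g is a cut vertex.
By contrast removing f leaves 1 component; it is not a cut vertex. No other vertex is a cut vertex either.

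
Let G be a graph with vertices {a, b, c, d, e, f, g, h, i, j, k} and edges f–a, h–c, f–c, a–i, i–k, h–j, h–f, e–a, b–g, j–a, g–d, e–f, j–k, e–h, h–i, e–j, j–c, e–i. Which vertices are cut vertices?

Removing g increases the component count from 2 to 3, so g is a cut vertex.
By contrast removing j leaves 2 components; it is not a cut vertex. No other vertex is a cut vertex either.

g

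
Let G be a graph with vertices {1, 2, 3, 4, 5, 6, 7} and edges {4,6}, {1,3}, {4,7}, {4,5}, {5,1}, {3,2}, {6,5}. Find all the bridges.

The edges on the cycle 4-6-5-4 are not bridges since each lies on that cycle.
But removing 3-2 disconnects 3 from 2; removing 5-1 disconnects 5 from 1; removing 1-3 disconnects 1 from 3; removing 4-7 disconnects 4 from 7 — these are bridges.

1-3, 1-5, 2-3, 4-7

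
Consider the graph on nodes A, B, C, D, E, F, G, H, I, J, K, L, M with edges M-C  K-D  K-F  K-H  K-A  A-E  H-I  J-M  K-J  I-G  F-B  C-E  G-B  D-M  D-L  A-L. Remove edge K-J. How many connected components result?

K and J are still connected via K-D-M-J, so the component count stays at 1.

1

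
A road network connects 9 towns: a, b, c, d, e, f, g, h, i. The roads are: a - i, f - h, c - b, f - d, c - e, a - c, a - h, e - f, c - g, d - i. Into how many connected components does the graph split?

1

Starting from a we can reach a, b, c, d, e, f, g, h, i. That is one component of size 9.
Total: 1 component.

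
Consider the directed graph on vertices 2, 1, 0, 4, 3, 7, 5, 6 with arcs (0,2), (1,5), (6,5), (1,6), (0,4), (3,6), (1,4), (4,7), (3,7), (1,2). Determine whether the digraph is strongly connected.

There is no directed path from 1 to 0, so the graph is not strongly connected.

No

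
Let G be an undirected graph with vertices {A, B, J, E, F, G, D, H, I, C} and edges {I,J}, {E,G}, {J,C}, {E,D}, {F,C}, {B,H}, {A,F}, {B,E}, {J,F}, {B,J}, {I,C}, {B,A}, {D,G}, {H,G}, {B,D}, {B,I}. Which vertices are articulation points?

B

Removing B increases the component count from 1 to 2, so B is a cut vertex.
By contrast removing E leaves 1 component; it is not a cut vertex. No other vertex is a cut vertex either.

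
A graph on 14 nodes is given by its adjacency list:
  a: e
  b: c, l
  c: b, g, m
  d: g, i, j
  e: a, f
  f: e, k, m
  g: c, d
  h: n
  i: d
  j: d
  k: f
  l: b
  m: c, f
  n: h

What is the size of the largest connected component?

12

Starting from h we can reach h, n. That is one component of size 2.
Starting from a we can reach a, b, c, d, e, f, g, i, j, k, l, m. That is one component of size 12.
The largest has 12 vertices.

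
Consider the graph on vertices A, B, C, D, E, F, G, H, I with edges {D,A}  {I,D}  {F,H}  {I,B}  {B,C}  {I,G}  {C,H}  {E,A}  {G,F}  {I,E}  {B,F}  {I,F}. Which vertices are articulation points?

Removing I increases the component count from 1 to 2, so I is a cut vertex.
By contrast removing D leaves 1 component; it is not a cut vertex. No other vertex is a cut vertex either.

I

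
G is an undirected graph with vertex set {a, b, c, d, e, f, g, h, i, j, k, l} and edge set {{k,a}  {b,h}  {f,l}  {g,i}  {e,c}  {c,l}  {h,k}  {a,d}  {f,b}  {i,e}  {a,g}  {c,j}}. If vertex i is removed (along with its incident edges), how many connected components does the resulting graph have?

1

With i gone, the remaining components are: {a, b, c, d, e, f, g, h, j, k, l}.
That is 1 component.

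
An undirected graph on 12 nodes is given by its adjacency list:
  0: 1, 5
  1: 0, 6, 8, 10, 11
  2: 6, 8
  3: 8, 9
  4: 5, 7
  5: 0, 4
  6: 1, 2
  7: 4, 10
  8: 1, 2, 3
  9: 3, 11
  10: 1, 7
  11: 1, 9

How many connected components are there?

1

Starting from 0 we can reach 0, 1, 2, 3, 4, 5, 6, 7, 8, 9, 10, 11. That is one component of size 12.
Total: 1 component.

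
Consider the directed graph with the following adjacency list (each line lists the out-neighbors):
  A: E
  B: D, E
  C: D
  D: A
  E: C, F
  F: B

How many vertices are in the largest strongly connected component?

6

{A, B, C, D, E, F} are all mutually reachable — one SCC of size 6.
The largest has 6 vertices.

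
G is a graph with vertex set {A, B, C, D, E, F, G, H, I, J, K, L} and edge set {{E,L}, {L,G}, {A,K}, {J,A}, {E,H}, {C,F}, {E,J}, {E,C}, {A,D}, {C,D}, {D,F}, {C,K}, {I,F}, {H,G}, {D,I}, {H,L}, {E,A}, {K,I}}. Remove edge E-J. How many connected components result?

2

E and J are still connected via E-A-J, so the component count stays at 2.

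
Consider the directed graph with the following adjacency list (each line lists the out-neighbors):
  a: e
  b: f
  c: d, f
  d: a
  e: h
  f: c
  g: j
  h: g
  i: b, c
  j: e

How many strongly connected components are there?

{e, g, h, j} are all mutually reachable — one SCC of size 4.
{c, f} are all mutually reachable — one SCC of size 2.
{d} is an SCC by itself.
{b} is an SCC by itself.
{i} is an SCC by itself.
(and 1 more singleton SCC)
That gives 6 strongly connected components.

6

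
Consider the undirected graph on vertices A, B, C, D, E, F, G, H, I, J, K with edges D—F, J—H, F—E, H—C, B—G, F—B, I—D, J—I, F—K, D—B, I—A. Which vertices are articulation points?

B, D, F, H, I, J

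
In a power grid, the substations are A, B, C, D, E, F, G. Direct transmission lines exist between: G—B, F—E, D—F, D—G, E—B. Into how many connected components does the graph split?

3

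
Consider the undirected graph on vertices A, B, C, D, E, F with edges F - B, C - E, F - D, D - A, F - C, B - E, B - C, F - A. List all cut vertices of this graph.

F

Removing F increases the component count from 1 to 2, so F is a cut vertex.
By contrast removing C leaves 1 component; it is not a cut vertex. No other vertex is a cut vertex either.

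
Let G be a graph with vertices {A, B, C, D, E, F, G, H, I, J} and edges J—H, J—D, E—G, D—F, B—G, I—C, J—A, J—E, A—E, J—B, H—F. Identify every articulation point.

J

Removing J increases the component count from 2 to 3, so J is a cut vertex.
By contrast removing F leaves 2 components; it is not a cut vertex. No other vertex is a cut vertex either.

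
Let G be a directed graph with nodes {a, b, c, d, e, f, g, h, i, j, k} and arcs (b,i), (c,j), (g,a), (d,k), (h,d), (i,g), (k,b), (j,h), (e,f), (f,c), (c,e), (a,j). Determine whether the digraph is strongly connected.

No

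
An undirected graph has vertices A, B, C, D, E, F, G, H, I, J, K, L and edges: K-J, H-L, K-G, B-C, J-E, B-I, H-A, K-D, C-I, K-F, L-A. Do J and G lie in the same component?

Yes

From J we can reach D, E, F, G, J, K, which includes G.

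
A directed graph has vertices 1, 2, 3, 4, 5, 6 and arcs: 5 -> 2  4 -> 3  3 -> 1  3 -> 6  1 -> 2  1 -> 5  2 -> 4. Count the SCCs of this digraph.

2

{1, 2, 3, 4, 5} are all mutually reachable — one SCC of size 5.
{6} is an SCC by itself.
That gives 2 strongly connected components.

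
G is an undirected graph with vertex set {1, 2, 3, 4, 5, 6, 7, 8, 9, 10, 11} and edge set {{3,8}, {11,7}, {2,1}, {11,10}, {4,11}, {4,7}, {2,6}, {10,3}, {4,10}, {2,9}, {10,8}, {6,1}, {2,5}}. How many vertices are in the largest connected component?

Starting from 1 we can reach 1, 2, 5, 6, 9. That is one component of size 5.
Starting from 3 we can reach 3, 4, 7, 8, 10, 11. That is one component of size 6.
The largest has 6 vertices.

6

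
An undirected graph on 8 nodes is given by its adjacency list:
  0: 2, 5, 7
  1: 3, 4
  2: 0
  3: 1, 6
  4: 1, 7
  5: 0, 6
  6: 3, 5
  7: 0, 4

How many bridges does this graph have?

1

The edges on the cycle 6-5-0-7-4-1-3-6 are not bridges since each lies on that cycle.
But removing 0-2 disconnects 0 from 2 — this is a bridge.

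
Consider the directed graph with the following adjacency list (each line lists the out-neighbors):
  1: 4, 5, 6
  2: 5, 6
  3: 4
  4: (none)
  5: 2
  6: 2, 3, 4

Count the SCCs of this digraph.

4

{2, 5, 6} are all mutually reachable — one SCC of size 3.
{4} is an SCC by itself.
{3} is an SCC by itself.
{1} is an SCC by itself.
That gives 4 strongly connected components.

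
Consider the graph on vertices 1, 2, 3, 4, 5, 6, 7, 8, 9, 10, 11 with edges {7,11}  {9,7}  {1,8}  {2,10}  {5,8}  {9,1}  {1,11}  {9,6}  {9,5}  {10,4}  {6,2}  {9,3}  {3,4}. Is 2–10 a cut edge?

No

After removing 2–10, the path 2-6-9-3-4-10 still connects them, so the edge is not a bridge.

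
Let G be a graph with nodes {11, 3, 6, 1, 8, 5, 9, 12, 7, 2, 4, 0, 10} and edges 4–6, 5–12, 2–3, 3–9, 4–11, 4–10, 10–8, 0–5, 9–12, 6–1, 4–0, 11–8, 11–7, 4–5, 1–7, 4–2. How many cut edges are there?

The edges on the cycle 4-6-1-7-11-4 are not bridges since each lies on that cycle.
Every edge lies on some cycle, so there are no bridges.

0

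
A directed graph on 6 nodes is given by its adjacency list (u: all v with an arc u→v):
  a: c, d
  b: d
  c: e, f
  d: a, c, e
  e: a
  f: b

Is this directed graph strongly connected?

Yes

From d we can reach every vertex (a, b, c, d, e, f), and every vertex can reach d (a, b, c, d, e, f). So the whole graph is one strongly connected component.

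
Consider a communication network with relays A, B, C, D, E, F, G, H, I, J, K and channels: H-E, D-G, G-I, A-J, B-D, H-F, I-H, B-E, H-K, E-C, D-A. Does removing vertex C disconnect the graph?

Deleting C leaves 1 component (was 1), so C is not a cut vertex.

No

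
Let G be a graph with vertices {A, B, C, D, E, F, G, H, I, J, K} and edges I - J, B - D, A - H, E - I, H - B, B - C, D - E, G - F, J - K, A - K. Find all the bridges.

B-C, F-G

The edges on the cycle A-H-B-D-E-I-J-K-A are not bridges since each lies on that cycle.
But removing C - B disconnects C from B; removing G - F disconnects G from F — these are bridges.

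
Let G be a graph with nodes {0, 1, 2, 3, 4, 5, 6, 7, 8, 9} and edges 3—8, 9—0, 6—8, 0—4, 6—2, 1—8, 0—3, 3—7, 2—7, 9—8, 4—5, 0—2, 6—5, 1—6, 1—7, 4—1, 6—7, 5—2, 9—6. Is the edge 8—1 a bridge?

After removing 8—1, the path 8-6-1 still connects them, so the edge is not a bridge.

No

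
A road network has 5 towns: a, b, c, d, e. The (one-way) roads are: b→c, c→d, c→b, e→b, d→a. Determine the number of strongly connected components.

{b, c} are all mutually reachable — one SCC of size 2.
{e} is an SCC by itself.
{a} is an SCC by itself.
{d} is an SCC by itself.
That gives 4 strongly connected components.

4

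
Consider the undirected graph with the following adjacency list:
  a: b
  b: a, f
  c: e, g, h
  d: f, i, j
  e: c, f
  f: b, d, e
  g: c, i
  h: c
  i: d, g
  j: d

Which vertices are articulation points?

b, c, d, f

Removing b increases the component count from 1 to 2, so b is a cut vertex.
Removing c increases the component count from 1 to 2, so c is a cut vertex.
Removing d increases the component count from 1 to 2, so d is a cut vertex.
Likewise f is a cut vertex.
By contrast removing h leaves 1 component; it is not a cut vertex. No other vertex is a cut vertex either.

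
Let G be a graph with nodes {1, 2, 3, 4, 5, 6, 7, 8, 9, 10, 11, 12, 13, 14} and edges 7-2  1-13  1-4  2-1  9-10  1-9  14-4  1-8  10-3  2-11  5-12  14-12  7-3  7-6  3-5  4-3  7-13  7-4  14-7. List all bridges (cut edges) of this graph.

1-8, 11-2, 6-7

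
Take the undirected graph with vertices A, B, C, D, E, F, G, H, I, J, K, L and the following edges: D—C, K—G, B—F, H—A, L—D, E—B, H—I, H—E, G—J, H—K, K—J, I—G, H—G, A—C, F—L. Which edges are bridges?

The edges on the cycle H-K-J-G-H are not bridges since each lies on that cycle.
Every edge lies on some cycle, so there are no bridges.

none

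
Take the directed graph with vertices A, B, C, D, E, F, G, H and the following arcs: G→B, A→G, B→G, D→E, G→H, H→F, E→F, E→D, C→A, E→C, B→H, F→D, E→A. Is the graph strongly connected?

Yes

From G we can reach every vertex (A, B, C, D, E, F, G, H), and every vertex can reach G (A, B, C, D, E, F, G, H). So the whole graph is one strongly connected component.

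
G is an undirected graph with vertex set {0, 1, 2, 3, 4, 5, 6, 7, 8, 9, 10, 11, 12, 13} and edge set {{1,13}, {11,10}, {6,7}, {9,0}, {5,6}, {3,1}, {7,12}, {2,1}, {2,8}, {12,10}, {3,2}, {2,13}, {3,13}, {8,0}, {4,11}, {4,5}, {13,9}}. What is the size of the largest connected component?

7

Starting from 4 we can reach 4, 5, 6, 7, 10, 11, 12. That is one component of size 7.
Starting from 0 we can reach 0, 1, 2, 3, 8, 9, 13. That is one component of size 7.
The largest has 7 vertices.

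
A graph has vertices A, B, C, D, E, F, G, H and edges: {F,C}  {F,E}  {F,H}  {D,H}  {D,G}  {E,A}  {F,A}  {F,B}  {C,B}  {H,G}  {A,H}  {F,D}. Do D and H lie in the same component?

From D we can reach A, B, C, D, E, F, G, H, which includes H.

Yes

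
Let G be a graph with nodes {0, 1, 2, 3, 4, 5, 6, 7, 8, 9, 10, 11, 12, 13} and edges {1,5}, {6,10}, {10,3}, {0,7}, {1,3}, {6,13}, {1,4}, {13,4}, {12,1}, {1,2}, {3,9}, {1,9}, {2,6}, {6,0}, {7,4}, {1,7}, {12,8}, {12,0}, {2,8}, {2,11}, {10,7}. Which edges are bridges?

1-5, 11-2

The edges on the cycle 6-10-7-4-13-6 are not bridges since each lies on that cycle.
But removing 5–1 disconnects 5 from 1; removing 11–2 disconnects 11 from 2 — these are bridges.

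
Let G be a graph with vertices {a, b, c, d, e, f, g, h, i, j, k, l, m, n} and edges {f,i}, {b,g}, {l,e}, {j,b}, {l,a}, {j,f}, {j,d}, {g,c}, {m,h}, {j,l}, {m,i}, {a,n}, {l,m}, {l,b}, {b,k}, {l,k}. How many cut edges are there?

7

The edges on the cycle l-b-k-l are not bridges since each lies on that cycle.
But removing g-c disconnects g from c; removing b-g disconnects b from g; removing l-a disconnects l from a; removing m-h disconnects m from h — these are bridges.
In total 7 edges are bridges.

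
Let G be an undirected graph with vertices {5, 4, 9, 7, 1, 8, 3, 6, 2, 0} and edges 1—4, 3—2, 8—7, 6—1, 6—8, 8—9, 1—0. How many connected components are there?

5 is isolated — a component by itself.
Starting from 2 we can reach 2, 3. That is one component of size 2.
Starting from 0 we can reach 0, 1, 4, 6, 7, 8, 9. That is one component of size 7.
Total: 3 components.

3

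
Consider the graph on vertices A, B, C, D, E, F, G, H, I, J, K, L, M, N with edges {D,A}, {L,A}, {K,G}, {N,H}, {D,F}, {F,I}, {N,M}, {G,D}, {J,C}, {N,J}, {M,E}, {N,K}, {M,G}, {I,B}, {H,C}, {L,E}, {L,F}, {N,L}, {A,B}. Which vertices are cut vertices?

Removing N increases the component count from 1 to 2, so N is a cut vertex.
By contrast removing H leaves 1 component; it is not a cut vertex. No other vertex is a cut vertex either.

N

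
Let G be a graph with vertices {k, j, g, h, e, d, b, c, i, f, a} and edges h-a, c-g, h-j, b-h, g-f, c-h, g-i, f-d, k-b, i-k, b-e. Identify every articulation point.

Removing b increases the component count from 1 to 2, so b is a cut vertex.
Removing f increases the component count from 1 to 2, so f is a cut vertex.
Removing g increases the component count from 1 to 2, so g is a cut vertex.
Likewise h is a cut vertex.
By contrast removing d leaves 1 component; it is not a cut vertex. No other vertex is a cut vertex either.

b, f, g, h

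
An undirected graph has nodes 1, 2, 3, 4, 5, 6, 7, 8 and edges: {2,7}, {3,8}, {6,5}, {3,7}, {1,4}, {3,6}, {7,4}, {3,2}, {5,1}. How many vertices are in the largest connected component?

8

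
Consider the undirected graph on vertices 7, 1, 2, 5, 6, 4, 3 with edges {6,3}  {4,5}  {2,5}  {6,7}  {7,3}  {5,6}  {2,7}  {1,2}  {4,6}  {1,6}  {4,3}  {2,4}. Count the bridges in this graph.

0

The edges on the cycle 2-4-6-7-2 are not bridges since each lies on that cycle.
Every edge lies on some cycle, so there are no bridges.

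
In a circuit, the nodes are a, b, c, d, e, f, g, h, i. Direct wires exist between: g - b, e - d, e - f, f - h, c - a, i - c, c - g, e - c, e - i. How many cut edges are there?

6

The edges on the cycle e-i-c-e are not bridges since each lies on that cycle.
But removing c - g disconnects c from g; removing e - f disconnects e from f; removing e - d disconnects e from d; removing b - g disconnects b from g — these are bridges.
In total 6 edges are bridges.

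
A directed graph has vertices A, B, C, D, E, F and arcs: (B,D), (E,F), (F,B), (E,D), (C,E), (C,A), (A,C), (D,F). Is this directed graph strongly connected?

No

There is no directed path from B to A, so the graph is not strongly connected.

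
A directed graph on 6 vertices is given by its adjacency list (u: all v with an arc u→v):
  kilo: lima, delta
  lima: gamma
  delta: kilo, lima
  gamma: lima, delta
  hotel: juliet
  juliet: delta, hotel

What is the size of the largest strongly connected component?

4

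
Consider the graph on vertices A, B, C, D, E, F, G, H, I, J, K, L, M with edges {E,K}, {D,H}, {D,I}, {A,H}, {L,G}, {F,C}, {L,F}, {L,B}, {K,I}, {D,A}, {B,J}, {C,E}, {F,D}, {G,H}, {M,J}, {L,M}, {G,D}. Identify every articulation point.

L

Removing L increases the component count from 1 to 2, so L is a cut vertex.
By contrast removing M leaves 1 component; it is not a cut vertex. No other vertex is a cut vertex either.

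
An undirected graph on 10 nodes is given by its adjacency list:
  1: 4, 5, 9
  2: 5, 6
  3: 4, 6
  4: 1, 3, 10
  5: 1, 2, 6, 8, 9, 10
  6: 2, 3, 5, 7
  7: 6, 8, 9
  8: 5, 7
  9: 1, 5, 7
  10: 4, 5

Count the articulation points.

Removing 3, for instance, still leaves 1 component. No single vertex removal increases the component count — the graph has no articulation points.

0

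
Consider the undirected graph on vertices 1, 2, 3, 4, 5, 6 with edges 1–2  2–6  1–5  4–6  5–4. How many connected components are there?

3 is isolated — a component by itself.
Starting from 1 we can reach 1, 2, 4, 5, 6. That is one component of size 5.
Total: 2 components.

2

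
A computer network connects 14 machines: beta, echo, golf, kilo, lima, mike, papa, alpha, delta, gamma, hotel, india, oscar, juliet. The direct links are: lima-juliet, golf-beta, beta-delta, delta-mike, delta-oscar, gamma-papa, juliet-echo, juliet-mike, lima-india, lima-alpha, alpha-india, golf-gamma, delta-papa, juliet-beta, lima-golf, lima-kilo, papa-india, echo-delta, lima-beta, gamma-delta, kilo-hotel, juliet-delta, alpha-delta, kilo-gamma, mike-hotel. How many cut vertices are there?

Removing delta increases the component count from 1 to 2, so delta is a cut vertex.
By contrast removing juliet leaves 1 component; it is not a cut vertex. No other vertex is a cut vertex either.

1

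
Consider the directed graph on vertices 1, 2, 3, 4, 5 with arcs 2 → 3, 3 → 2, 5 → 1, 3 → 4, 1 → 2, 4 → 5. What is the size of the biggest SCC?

5

{1, 2, 3, 4, 5} are all mutually reachable — one SCC of size 5.
The largest has 5 vertices.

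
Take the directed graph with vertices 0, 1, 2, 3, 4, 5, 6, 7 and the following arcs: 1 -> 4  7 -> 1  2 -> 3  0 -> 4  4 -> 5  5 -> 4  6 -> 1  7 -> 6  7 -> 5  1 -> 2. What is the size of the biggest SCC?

{4, 5} are all mutually reachable — one SCC of size 2.
{2} is an SCC by itself.
{1} is an SCC by itself.
{7} is an SCC by itself.
{3} is an SCC by itself.
(and 2 more singleton SCCs)
The largest has 2 vertices.

2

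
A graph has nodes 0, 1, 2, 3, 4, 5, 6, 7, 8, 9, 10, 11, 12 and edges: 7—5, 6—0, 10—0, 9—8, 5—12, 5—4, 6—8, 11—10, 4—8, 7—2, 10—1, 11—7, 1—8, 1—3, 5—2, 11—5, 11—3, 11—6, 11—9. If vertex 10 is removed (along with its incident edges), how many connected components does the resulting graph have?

With 10 gone, the remaining components are: {0, 1, 2, 3, 4, 5, 6, 7, 8, 9, 11, 12}.
That is 1 component.

1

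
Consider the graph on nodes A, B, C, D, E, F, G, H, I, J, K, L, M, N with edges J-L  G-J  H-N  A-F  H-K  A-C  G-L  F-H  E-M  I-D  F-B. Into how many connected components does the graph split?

Starting from E we can reach E, M. That is one component of size 2.
Starting from D we can reach D, I. That is one component of size 2.
Starting from G we can reach G, J, L. That is one component of size 3.
Starting from A we can reach A, B, C, F, H, K, N. That is one component of size 7.
Total: 4 components.

4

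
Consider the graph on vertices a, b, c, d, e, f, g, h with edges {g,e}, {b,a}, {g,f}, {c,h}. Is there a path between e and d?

The component containing e is {e, f, g}, and d is not in it.

No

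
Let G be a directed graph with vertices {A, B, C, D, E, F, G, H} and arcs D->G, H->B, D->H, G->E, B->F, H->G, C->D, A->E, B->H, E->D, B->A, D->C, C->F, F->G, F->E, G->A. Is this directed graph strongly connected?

From G we can reach every vertex (A, B, C, D, E, F, G, H), and every vertex can reach G (A, B, C, D, E, F, G, H). So the whole graph is one strongly connected component.

Yes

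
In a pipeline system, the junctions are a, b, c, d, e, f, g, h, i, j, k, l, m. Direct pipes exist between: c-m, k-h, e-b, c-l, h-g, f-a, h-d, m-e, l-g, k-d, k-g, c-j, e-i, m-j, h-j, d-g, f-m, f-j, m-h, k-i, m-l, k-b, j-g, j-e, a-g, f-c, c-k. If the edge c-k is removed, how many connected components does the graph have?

c and k are still connected via c-l-g-k, so the component count stays at 1.

1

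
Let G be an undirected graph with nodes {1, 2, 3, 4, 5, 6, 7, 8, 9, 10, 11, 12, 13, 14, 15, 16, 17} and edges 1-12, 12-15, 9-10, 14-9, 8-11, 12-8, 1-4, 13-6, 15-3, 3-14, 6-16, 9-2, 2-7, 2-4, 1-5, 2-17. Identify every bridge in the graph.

The edges on the cycle 1-12-15-3-14-9-2-4-1 are not bridges since each lies on that cycle.
But removing 10-9 disconnects 10 from 9; removing 17-2 disconnects 17 from 2; removing 16-6 disconnects 16 from 6; removing 7-2 disconnects 7 from 2 — these are bridges.
In total 8 edges are bridges.

1-5, 10-9, 11-8, 12-8, 13-6, 16-6, 17-2, 2-7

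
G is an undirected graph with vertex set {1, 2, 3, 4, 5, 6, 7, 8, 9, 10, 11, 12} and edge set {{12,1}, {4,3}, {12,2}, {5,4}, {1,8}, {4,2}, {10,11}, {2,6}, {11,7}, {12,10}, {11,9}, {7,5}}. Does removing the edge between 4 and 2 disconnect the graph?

After removing 4 - 2, the path 4-5-7-11-10-12-2 still connects them, so the edge is not a bridge.

No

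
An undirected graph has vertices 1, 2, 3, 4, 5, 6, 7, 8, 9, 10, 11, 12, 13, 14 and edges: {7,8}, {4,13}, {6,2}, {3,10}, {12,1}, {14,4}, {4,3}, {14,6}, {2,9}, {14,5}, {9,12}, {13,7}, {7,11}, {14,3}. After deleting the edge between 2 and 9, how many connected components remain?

Before removal there is 1 component.
2–9 is a bridge — removing it separates 2's side from 9's side.
After removal: 2 components.

2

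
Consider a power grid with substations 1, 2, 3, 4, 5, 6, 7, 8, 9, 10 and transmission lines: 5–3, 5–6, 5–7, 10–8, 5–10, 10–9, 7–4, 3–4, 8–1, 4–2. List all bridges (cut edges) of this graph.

The edges on the cycle 5-7-4-3-5 are not bridges since each lies on that cycle.
But removing 10–8 disconnects 10 from 8; removing 6–5 disconnects 6 from 5; removing 1–8 disconnects 1 from 8; removing 10–5 disconnects 10 from 5 — these are bridges.
In total 6 edges are bridges.

1-8, 10-5, 10-8, 10-9, 2-4, 5-6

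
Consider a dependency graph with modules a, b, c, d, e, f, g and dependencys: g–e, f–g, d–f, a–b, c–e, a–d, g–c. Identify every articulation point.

a, d, f, g

Removing a increases the component count from 1 to 2, so a is a cut vertex.
Removing d increases the component count from 1 to 2, so d is a cut vertex.
Removing f increases the component count from 1 to 2, so f is a cut vertex.
Likewise g is a cut vertex.
By contrast removing c leaves 1 component; it is not a cut vertex. No other vertex is a cut vertex either.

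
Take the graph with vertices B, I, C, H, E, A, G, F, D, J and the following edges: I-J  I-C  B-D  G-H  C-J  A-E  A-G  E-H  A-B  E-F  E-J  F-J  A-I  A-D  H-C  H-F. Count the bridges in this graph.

0

The edges on the cycle A-B-D-A are not bridges since each lies on that cycle.
Every edge lies on some cycle, so there are no bridges.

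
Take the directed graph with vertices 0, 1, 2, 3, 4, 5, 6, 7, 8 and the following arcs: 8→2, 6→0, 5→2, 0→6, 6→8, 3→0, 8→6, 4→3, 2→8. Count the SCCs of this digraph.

{0, 2, 6, 8} are all mutually reachable — one SCC of size 4.
{5} is an SCC by itself.
{3} is an SCC by itself.
{4} is an SCC by itself.
{1} is an SCC by itself.
(and 1 more singleton SCC)
That gives 6 strongly connected components.

6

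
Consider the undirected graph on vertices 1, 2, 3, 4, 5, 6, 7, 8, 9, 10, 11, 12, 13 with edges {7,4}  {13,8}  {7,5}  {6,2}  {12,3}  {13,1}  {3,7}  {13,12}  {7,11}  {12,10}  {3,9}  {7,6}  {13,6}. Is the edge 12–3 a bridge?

No

After removing 12–3, the path 12-13-6-7-3 still connects them, so the edge is not a bridge.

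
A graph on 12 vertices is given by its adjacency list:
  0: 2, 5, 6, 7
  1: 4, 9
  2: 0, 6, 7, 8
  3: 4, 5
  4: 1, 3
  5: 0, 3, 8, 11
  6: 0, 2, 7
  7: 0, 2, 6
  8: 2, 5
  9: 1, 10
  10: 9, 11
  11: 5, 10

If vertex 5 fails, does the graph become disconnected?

Yes

Deleting 5 raises the number of components from 1 to 2, so 5 is a cut vertex.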